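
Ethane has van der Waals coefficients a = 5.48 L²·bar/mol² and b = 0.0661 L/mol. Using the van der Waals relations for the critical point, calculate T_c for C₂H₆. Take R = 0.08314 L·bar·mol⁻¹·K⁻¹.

For a van der Waals gas, T_c = 8a/(27Rb).
T_c = 8×5.48/(27×0.08314×0.0661) = 43.840/0.14838 = 295.5 K

T_c ≈ 295.5 K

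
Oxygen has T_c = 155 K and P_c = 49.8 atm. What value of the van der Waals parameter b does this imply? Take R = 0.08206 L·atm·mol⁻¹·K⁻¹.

b ≈ 0.03193 L/mol

From T_c = 8a/(27Rb) and P_c = a/(27b²): b = R T_c/(8 P_c).
b = (0.08206)(155)/(8×49.8) = 12.719/398.40 = 0.03193 L/mol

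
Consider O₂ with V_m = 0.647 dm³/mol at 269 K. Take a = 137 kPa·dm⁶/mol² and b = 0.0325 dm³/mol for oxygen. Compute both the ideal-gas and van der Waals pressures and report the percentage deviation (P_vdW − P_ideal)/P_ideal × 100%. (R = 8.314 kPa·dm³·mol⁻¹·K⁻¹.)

-4.18 %

Ideal: P_ideal = RT/V_m = (8.314)(269)/0.647 = 3456.67 kPa
vdW: P = RT/(V_m − b) − a/V_m² = 2236.47/0.614500 − 137/0.418609 = 3639.50 − 327.274 = 3312.23 kPa
% deviation = (3312.23 − 3456.67)/3456.67 × 100% = -4.18%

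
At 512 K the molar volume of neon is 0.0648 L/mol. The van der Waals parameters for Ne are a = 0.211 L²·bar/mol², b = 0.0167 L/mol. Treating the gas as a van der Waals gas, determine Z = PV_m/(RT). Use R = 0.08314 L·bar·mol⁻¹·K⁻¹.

P = RT/(V_m − b) − a/V_m² = (0.08314)(512)/(0.0648 − 0.0167) − 0.211/(0.0648)²
  = 42.568/0.048100 − 50.250 = 884.99 − 50.250 = 834.74 bar
Z = PV_m/(RT) = (834.74)(0.0648)/((0.08314)(512)) = 54.091/42.568 = 1.271

Z ≈ 1.271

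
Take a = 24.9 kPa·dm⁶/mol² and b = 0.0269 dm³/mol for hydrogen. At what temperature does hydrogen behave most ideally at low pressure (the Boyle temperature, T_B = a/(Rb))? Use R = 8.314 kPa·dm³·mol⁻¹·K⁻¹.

For a van der Waals gas the second virial coefficient B₂ = b − a/(RT) vanishes at T_B = a/(Rb).
T_B = 24.9/(8.314×0.0269) = 24.9/0.22365 = 111.3 K

T_B ≈ 111.3 K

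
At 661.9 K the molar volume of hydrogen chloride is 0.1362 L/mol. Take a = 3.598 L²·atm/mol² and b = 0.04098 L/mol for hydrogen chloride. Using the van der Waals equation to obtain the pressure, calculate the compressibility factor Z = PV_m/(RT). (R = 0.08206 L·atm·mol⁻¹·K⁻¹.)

P = RT/(V_m − b) − a/V_m² = (0.08206)(661.9)/(0.1362 − 0.04098) − 3.598/(0.1362)²
  = 54.316/0.095220 − 193.96 = 570.43 − 193.96 = 376.47 atm
Z = PV_m/(RT) = (376.47)(0.1362)/((0.08206)(661.9)) = 51.275/54.316 = 0.9440

Z ≈ 0.9440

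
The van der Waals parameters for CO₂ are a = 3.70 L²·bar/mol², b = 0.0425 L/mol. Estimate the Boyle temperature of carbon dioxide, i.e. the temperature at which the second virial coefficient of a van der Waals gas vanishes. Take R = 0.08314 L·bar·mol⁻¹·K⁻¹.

For a van der Waals gas the second virial coefficient B₂ = b − a/(RT) vanishes at T_B = a/(Rb).
T_B = 3.70/(0.08314×0.0425) = 3.70/0.0035335 = 1047 K

T_B ≈ 1047 K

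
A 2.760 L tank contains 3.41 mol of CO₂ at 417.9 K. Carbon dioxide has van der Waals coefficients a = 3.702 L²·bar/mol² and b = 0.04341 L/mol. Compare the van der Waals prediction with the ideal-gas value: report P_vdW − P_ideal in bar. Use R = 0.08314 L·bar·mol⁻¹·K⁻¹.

ΔP ≈ -3.218 bar

Ideal: P_ideal = nRT/V = (3.41)(0.08314)(417.9)/2.760 = 42.9267 bar
vdW: P = nRT/(V − nb) − a n²/V² = 118.478/2.61197 − 43.0472/7.61760 = 45.3596 − 5.65102 = 39.7086 bar
ΔP = 39.7086 − 42.9267 = -3.218 bar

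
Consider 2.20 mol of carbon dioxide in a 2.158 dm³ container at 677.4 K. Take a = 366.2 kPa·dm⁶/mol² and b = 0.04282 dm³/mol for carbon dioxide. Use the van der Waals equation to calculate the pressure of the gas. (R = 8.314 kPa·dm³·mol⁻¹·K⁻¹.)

P = nRT/(V − nb) − a n²/V²
nRT/(V − nb) = (2.20)(8.314)(677.4)/(2.158 − 2.20×0.04282) = 12390/2.0638 = 6003.5 kPa
a n²/V² = (366.2)(2.20)²/(2.158)² = 380.59 kPa
P = 6003.5 − 380.59 = 5623 kPa

P ≈ 5623 kPa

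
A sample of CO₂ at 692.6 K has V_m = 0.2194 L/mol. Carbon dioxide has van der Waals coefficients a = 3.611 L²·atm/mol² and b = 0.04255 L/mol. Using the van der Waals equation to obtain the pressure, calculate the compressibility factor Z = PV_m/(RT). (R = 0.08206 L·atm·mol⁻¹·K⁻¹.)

Z ≈ 0.9510

P = RT/(V_m − b) − a/V_m² = (0.08206)(692.6)/(0.2194 − 0.04255) − 3.611/(0.2194)²
  = 56.835/0.17685 − 75.016 = 321.37 − 75.016 = 246.35 atm
Z = PV_m/(RT) = (246.35)(0.2194)/((0.08206)(692.6)) = 54.049/56.835 = 0.9510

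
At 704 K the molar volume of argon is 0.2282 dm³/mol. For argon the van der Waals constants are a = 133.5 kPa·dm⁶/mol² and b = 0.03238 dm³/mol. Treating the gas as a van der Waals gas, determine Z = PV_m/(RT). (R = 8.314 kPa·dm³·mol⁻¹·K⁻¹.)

Z ≈ 1.065

P = RT/(V_m − b) − a/V_m² = (8.314)(704)/(0.2282 − 0.03238) − 133.5/(0.2282)²
  = 5853.1/0.19582 − 2563.6 = 29890 − 2563.6 = 27326 kPa
Z = PV_m/(RT) = (27326)(0.2282)/((8.314)(704)) = 6235.8/5853.1 = 1.065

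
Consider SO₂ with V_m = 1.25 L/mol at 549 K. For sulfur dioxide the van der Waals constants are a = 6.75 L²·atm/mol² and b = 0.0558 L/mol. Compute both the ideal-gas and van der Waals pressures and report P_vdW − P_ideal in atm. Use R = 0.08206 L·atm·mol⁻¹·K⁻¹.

Ideal: P_ideal = RT/V_m = (0.08206)(549)/1.25 = 36.0408 atm
vdW: P = RT/(V_m − b) − a/V_m² = 45.0509/1.19420 − 6.75/1.56250 = 37.7248 − 4.32000 = 33.4048 atm
ΔP = 33.4048 − 36.0408 = -2.636 atm

ΔP ≈ -2.636 atm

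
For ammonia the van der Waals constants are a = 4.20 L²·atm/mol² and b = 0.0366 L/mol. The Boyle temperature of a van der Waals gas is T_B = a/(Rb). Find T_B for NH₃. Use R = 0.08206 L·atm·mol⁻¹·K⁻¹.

T_B ≈ 1398 K

For a van der Waals gas the second virial coefficient B₂ = b − a/(RT) vanishes at T_B = a/(Rb).
T_B = 4.20/(0.08206×0.0366) = 4.20/0.0030034 = 1398 K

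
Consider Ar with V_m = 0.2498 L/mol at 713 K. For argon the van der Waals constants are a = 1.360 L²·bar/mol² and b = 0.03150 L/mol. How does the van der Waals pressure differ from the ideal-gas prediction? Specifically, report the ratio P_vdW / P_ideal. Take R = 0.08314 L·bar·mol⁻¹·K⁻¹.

P_vdW / P_ideal ≈ 1.052

Ideal: P_ideal = RT/V_m = (0.08314)(713)/0.2498 = 237.305 bar
vdW: P = RT/(V_m − b) − a/V_m² = 59.2788/0.218300 − 1.360/0.0624000 = 271.547 − 21.7949 = 249.752 bar
Ratio = 249.752/237.305 = 1.052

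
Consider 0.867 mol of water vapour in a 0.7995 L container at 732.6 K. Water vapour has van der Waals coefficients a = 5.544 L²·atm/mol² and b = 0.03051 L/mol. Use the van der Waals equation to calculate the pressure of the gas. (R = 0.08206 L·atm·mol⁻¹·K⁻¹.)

P = nRT/(V − nb) − a n²/V²
nRT/(V − nb) = (0.867)(0.08206)(732.6)/(0.7995 − 0.867×0.03051) = 52.122/0.77305 = 67.424 atm
a n²/V² = (5.544)(0.867)²/(0.7995)² = 6.5197 atm
P = 67.424 − 6.5197 = 60.90 atm

P ≈ 60.90 atm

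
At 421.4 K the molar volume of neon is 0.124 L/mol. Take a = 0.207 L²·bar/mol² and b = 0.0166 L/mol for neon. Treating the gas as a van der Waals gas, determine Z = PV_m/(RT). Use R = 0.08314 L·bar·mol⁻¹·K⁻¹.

Z ≈ 1.107

P = RT/(V_m − b) − a/V_m² = (0.08314)(421.4)/(0.124 − 0.0166) − 0.207/(0.124)²
  = 35.035/0.10740 − 13.463 = 326.21 − 13.463 = 312.75 bar
Z = PV_m/(RT) = (312.75)(0.124)/((0.08314)(421.4)) = 38.781/35.035 = 1.107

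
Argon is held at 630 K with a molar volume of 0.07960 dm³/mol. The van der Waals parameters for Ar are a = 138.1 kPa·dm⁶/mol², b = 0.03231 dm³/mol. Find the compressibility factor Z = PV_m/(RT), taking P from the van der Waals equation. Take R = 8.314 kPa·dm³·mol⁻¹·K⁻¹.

Z ≈ 1.352

P = RT/(V_m − b) − a/V_m² = (8.314)(630)/(0.07960 − 0.03231) − 138.1/(0.07960)²
  = 5237.8/0.047290 − 21796 = 110759 − 21796 = 88963 kPa
Z = PV_m/(RT) = (88963)(0.07960)/((8.314)(630)) = 7081.5/5237.8 = 1.352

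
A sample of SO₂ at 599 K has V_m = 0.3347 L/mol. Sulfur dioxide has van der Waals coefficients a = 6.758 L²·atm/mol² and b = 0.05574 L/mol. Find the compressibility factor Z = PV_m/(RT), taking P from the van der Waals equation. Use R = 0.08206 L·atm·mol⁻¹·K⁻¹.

Z ≈ 0.7890

P = RT/(V_m − b) − a/V_m² = (0.08206)(599)/(0.3347 − 0.05574) − 6.758/(0.3347)²
  = 49.154/0.27896 − 60.326 = 176.20 − 60.326 = 115.87 atm
Z = PV_m/(RT) = (115.87)(0.3347)/((0.08206)(599)) = 38.782/49.154 = 0.7890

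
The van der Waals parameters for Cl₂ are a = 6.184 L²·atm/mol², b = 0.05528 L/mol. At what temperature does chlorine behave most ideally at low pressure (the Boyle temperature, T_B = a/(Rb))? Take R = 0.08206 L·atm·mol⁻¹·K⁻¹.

T_B ≈ 1363 K

For a van der Waals gas the second virial coefficient B₂ = b − a/(RT) vanishes at T_B = a/(Rb).
T_B = 6.184/(0.08206×0.05528) = 6.184/0.0045363 = 1363 K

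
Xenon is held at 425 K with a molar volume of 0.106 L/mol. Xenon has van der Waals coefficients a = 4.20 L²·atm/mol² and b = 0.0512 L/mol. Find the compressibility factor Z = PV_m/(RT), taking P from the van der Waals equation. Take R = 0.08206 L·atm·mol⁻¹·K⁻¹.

P = RT/(V_m − b) − a/V_m² = (0.08206)(425)/(0.106 − 0.0512) − 4.20/(0.106)²
  = 34.876/0.054800 − 373.80 = 636.42 − 373.80 = 262.62 atm
Z = PV_m/(RT) = (262.62)(0.106)/((0.08206)(425)) = 27.838/34.876 = 0.7982

Z ≈ 0.7982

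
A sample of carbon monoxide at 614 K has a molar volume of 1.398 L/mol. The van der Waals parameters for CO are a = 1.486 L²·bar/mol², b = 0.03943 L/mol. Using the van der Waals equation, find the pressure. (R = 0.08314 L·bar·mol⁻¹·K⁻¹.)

P ≈ 36.81 bar

P = RT/(V_m − b) − a/V_m²
RT/(V_m − b) = (0.08314)(614)/(1.398 − 0.03943) = 51.048/1.3586 = 37.574 bar
a/V_m² = 1.486/(1.398)² = 0.76033 bar
P = 37.574 − 0.76033 = 36.81 bar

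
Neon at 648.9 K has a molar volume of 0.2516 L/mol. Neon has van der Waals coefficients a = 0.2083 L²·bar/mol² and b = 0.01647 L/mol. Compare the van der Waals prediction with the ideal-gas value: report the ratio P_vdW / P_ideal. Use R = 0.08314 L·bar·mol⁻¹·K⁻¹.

P_vdW / P_ideal ≈ 1.055

Ideal: P_ideal = RT/V_m = (0.08314)(648.9)/0.2516 = 214.426 bar
vdW: P = RT/(V_m − b) − a/V_m² = 53.9495/0.235130 − 0.2083/0.0633026 = 229.445 − 3.29054 = 226.154 bar
Ratio = 226.154/214.426 = 1.055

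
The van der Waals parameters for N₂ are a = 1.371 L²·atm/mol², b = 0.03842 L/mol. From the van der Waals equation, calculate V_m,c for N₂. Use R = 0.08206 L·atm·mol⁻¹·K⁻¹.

V_m,c ≈ 0.1153 L/mol

For a van der Waals gas, V_m,c = 3b.
V_m,c = 3×0.03842 = 0.1153 L/mol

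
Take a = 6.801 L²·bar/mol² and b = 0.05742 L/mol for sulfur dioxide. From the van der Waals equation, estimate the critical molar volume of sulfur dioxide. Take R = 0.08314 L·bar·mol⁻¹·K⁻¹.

V_m,c ≈ 0.1723 L/mol

For a van der Waals gas, V_m,c = 3b.
V_m,c = 3×0.05742 = 0.1723 L/mol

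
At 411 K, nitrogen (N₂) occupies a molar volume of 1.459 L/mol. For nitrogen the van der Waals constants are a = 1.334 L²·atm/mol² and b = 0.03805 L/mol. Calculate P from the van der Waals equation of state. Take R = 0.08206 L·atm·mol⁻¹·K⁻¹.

P = RT/(V_m − b) − a/V_m²
RT/(V_m − b) = (0.08206)(411)/(1.459 − 0.03805) = 33.727/1.4210 = 23.735 atm
a/V_m² = 1.334/(1.459)² = 0.62668 atm
P = 23.735 − 0.62668 = 23.11 atm

P ≈ 23.11 atm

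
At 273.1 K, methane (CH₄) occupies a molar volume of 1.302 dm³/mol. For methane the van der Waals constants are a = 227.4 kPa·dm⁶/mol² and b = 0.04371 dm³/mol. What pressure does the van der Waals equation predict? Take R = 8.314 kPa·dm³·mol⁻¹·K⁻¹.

P ≈ 1670 kPa

P = RT/(V_m − b) − a/V_m²
RT/(V_m − b) = (8.314)(273.1)/(1.302 − 0.04371) = 2270.6/1.2583 = 1804.5 kPa
a/V_m² = 227.4/(1.302)² = 134.14 kPa
P = 1804.5 − 134.14 = 1670 kPa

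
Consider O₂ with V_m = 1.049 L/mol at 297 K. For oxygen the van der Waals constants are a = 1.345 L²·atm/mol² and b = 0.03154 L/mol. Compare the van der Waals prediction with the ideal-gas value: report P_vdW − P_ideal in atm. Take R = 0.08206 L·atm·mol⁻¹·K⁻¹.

ΔP ≈ -0.502 atm

Ideal: P_ideal = RT/V_m = (0.08206)(297)/1.049 = 23.2334 atm
vdW: P = RT/(V_m − b) − a/V_m² = 24.3718/1.01746 − 1.345/1.10040 = 23.9536 − 1.22228 = 22.7313 atm
ΔP = 22.7313 − 23.2334 = -0.502 atm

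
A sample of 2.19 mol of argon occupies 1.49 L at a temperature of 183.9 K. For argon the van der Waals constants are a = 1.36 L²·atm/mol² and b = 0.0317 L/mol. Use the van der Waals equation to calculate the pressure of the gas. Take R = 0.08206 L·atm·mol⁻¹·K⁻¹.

P ≈ 20.33 atm

P = nRT/(V − nb) − a n²/V²
nRT/(V − nb) = (2.19)(0.08206)(183.9)/(1.49 − 2.19×0.0317) = 33.049/1.4206 = 23.264 atm
a n²/V² = (1.36)(2.19)²/(1.49)² = 2.9380 atm
P = 23.264 − 2.9380 = 20.33 atm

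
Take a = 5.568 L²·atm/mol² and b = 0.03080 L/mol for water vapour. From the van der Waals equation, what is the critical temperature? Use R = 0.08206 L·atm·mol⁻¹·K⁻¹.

For a van der Waals gas, T_c = 8a/(27Rb).
T_c = 8×5.568/(27×0.08206×0.03080) = 44.544/0.068241 = 652.7 K

T_c ≈ 652.7 K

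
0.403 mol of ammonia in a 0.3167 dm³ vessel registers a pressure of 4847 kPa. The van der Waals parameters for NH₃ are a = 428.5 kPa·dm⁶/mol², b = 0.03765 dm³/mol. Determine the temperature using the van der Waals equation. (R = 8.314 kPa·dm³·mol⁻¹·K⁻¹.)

T = (P + a n²/V²)(V − nb)/(nR)
P + a n²/V² = 4847 + (428.5)(0.403)²/(0.3167)² = 5540.8 kPa
V − nb = 0.3167 − (0.403)(0.03765) = 0.30153 dm³
T = (5540.8)(0.30153)/((0.403)(8.314)) = 498.6 K

T ≈ 498.6 K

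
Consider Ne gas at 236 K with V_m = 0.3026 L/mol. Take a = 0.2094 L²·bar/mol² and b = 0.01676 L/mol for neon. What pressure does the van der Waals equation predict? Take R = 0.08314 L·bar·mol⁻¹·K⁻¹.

P = RT/(V_m − b) − a/V_m²
RT/(V_m − b) = (0.08314)(236)/(0.3026 − 0.01676) = 19.621/0.28584 = 68.643 bar
a/V_m² = 0.2094/(0.3026)² = 2.2869 bar
P = 68.643 − 2.2869 = 66.36 bar

P ≈ 66.36 bar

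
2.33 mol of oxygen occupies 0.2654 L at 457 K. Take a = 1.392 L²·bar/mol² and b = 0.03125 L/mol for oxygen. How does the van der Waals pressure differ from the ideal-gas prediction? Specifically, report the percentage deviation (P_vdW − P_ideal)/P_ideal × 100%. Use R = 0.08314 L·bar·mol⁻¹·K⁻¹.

Ideal: P_ideal = nRT/V = (2.33)(0.08314)(457)/0.2654 = 333.566 bar
vdW: P = nRT/(V − nb) − a n²/V² = 88.5283/0.192588 − 7.55703/0.0704372 = 459.677 − 107.287 = 352.390 bar
% deviation = (352.390 − 333.566)/333.566 × 100% = 5.64%

5.64 %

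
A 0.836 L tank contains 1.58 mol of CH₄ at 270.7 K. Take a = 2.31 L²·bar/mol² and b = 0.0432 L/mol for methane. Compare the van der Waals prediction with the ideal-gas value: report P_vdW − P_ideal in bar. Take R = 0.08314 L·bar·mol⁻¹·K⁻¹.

Ideal: P_ideal = nRT/V = (1.58)(0.08314)(270.7)/0.836 = 42.5353 bar
vdW: P = nRT/(V − nb) − a n²/V² = 35.5595/0.767744 − 5.76668/0.698896 = 46.3169 − 8.25113 = 38.0658 bar
ΔP = 38.0658 − 42.5353 = -4.470 bar

ΔP ≈ -4.470 bar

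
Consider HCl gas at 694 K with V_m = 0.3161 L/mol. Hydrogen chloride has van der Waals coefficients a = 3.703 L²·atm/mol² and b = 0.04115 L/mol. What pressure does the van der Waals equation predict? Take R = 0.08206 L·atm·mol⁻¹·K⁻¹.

P = RT/(V_m − b) − a/V_m²
RT/(V_m − b) = (0.08206)(694)/(0.3161 − 0.04115) = 56.950/0.27495 = 207.13 atm
a/V_m² = 3.703/(0.3161)² = 37.060 atm
P = 207.13 − 37.060 = 170.1 atm

P ≈ 170.1 atm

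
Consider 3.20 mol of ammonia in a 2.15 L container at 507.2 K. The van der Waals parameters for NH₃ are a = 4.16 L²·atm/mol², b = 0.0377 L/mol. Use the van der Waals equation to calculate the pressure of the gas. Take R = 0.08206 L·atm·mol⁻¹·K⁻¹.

P ≈ 56.41 atm

P = nRT/(V − nb) − a n²/V²
nRT/(V − nb) = (3.20)(0.08206)(507.2)/(2.15 − 3.20×0.0377) = 133.19/2.0294 = 65.630 atm
a n²/V² = (4.16)(3.20)²/(2.15)² = 9.2154 atm
P = 65.630 − 9.2154 = 56.41 atm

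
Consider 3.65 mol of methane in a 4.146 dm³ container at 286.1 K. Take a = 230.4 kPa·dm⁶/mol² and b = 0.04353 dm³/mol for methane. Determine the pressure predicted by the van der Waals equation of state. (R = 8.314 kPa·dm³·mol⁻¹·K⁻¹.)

P ≈ 1999 kPa

P = nRT/(V − nb) − a n²/V²
nRT/(V − nb) = (3.65)(8.314)(286.1)/(4.146 − 3.65×0.04353) = 8682.0/3.9871 = 2177.5 kPa
a n²/V² = (230.4)(3.65)²/(4.146)² = 178.57 kPa
P = 2177.5 − 178.57 = 1999 kPa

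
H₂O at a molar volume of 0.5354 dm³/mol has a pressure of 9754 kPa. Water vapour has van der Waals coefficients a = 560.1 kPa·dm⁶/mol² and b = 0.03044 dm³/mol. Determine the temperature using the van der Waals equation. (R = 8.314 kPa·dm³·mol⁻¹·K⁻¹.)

T ≈ 711.1 K

T = (P + a/V_m²)(V_m − b)/R
P + a/V_m² = 9754 + 560.1/(0.5354)² = 11708 kPa
V_m − b = 0.5354 − 0.03044 = 0.50496 dm³/mol
T = (11708)(0.50496)/8.314 = 711.1 K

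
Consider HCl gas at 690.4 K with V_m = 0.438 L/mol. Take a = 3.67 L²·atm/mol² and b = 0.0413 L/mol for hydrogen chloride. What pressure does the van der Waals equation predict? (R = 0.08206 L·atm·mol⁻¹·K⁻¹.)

P ≈ 123.7 atm

P = RT/(V_m − b) − a/V_m²
RT/(V_m − b) = (0.08206)(690.4)/(0.438 − 0.0413) = 56.654/0.39670 = 142.81 atm
a/V_m² = 3.67/(0.438)² = 19.130 atm
P = 142.81 − 19.130 = 123.7 atm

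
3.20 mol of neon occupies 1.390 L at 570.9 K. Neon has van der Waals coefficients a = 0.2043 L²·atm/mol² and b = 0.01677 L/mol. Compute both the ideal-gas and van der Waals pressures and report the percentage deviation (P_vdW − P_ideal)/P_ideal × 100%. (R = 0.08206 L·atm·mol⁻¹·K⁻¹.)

3.01 %

Ideal: P_ideal = nRT/V = (3.20)(0.08206)(570.9)/1.390 = 107.852 atm
vdW: P = nRT/(V − nb) − a n²/V² = 149.914/1.33634 − 2.09203/1.93210 = 112.183 − 1.08278 = 111.100 atm
% deviation = (111.100 − 107.852)/107.852 × 100% = 3.01%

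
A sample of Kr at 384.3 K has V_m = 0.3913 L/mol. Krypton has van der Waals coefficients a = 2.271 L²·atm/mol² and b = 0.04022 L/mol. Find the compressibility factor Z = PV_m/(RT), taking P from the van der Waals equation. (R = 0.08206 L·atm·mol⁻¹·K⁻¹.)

P = RT/(V_m − b) − a/V_m² = (0.08206)(384.3)/(0.3913 − 0.04022) − 2.271/(0.3913)²
  = 31.536/0.35108 − 14.832 = 89.826 − 14.832 = 74.994 atm
Z = PV_m/(RT) = (74.994)(0.3913)/((0.08206)(384.3)) = 29.345/31.536 = 0.9305

Z ≈ 0.9305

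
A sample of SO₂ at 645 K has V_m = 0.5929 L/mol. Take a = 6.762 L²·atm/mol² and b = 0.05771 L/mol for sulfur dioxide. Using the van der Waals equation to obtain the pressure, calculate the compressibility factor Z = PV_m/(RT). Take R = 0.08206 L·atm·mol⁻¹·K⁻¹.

P = RT/(V_m − b) − a/V_m² = (0.08206)(645)/(0.5929 − 0.05771) − 6.762/(0.5929)²
  = 52.929/0.53519 − 19.236 = 98.898 − 19.236 = 79.662 atm
Z = PV_m/(RT) = (79.662)(0.5929)/((0.08206)(645)) = 47.232/52.929 = 0.8924

Z ≈ 0.8924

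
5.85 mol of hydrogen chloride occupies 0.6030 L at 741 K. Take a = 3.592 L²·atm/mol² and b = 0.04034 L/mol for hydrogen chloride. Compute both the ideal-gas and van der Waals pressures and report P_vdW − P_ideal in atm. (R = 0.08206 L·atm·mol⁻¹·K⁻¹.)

ΔP ≈ 41.24 atm

Ideal: P_ideal = nRT/V = (5.85)(0.08206)(741)/0.6030 = 589.913 atm
vdW: P = nRT/(V − nb) − a n²/V² = 355.718/0.367011 − 122.927/0.363609 = 969.230 − 338.075 = 631.155 atm
ΔP = 631.155 − 589.913 = 41.24 atm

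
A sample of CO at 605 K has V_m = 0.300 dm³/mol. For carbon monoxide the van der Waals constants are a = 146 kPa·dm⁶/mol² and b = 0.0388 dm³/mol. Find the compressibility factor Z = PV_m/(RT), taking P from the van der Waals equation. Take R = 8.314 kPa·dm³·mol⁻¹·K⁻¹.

Z ≈ 1.052

P = RT/(V_m − b) − a/V_m² = (8.314)(605)/(0.300 − 0.0388) − 146/(0.300)²
  = 5030.0/0.26120 − 1622.2 = 19257 − 1622.2 = 17635 kPa
Z = PV_m/(RT) = (17635)(0.300)/((8.314)(605)) = 5290.5/5030.0 = 1.052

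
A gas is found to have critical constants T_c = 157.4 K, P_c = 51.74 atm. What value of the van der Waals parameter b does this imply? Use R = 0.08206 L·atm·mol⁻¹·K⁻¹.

b ≈ 0.03120 L/mol

From T_c = 8a/(27Rb) and P_c = a/(27b²): b = R T_c/(8 P_c).
b = (0.08206)(157.4)/(8×51.74) = 12.916/413.92 = 0.03120 L/mol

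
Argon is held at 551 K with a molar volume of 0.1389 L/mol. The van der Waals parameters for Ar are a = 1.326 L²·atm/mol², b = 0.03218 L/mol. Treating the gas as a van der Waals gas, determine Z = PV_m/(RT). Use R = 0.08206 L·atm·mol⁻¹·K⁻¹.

Z ≈ 1.090

P = RT/(V_m − b) − a/V_m² = (0.08206)(551)/(0.1389 − 0.03218) − 1.326/(0.1389)²
  = 45.215/0.10672 − 68.729 = 423.68 − 68.729 = 354.95 atm
Z = PV_m/(RT) = (354.95)(0.1389)/((0.08206)(551)) = 49.303/45.215 = 1.090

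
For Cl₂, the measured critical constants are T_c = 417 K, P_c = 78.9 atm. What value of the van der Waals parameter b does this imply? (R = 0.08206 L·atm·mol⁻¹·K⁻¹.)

b ≈ 0.05421 L/mol

From T_c = 8a/(27Rb) and P_c = a/(27b²): b = R T_c/(8 P_c).
b = (0.08206)(417)/(8×78.9) = 34.219/631.20 = 0.05421 L/mol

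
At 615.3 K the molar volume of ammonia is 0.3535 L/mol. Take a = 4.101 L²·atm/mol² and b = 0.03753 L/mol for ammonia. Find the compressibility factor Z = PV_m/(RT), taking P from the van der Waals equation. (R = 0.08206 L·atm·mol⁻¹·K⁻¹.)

P = RT/(V_m − b) − a/V_m² = (0.08206)(615.3)/(0.3535 − 0.03753) − 4.101/(0.3535)²
  = 50.492/0.31597 − 32.818 = 159.80 − 32.818 = 126.98 atm
Z = PV_m/(RT) = (126.98)(0.3535)/((0.08206)(615.3)) = 44.887/50.492 = 0.8890

Z ≈ 0.8890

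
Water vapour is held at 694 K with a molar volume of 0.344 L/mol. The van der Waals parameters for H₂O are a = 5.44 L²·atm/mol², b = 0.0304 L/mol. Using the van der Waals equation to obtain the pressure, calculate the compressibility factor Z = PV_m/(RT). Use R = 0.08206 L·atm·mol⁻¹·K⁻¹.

P = RT/(V_m − b) − a/V_m² = (0.08206)(694)/(0.344 − 0.0304) − 5.44/(0.344)²
  = 56.950/0.31360 − 45.971 = 181.60 − 45.971 = 135.63 atm
Z = PV_m/(RT) = (135.63)(0.344)/((0.08206)(694)) = 46.657/56.950 = 0.8193

Z ≈ 0.8193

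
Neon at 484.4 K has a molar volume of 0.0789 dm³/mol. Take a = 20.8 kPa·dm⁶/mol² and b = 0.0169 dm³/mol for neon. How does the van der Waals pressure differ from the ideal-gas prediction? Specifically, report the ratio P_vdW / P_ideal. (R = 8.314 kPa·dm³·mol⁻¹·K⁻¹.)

P_vdW / P_ideal ≈ 1.207

Ideal: P_ideal = RT/V_m = (8.314)(484.4)/0.0789 = 51043.1 kPa
vdW: P = RT/(V_m − b) − a/V_m² = 4027.30/0.0620000 − 20.8/0.00622521 = 64956.5 − 3341.25 = 61615.3 kPa
Ratio = 61615.3/51043.1 = 1.207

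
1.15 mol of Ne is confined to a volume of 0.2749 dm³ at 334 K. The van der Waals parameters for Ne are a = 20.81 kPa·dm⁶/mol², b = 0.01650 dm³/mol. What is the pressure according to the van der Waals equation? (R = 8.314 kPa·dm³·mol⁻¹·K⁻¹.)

P ≈ 12114 kPa

P = nRT/(V − nb) − a n²/V²
nRT/(V − nb) = (1.15)(8.314)(334)/(0.2749 − 1.15×0.01650) = 3193.4/0.25593 = 12478 kPa
a n²/V² = (20.81)(1.15)²/(0.2749)² = 364.18 kPa
P = 12478 − 364.18 = 12114 kPa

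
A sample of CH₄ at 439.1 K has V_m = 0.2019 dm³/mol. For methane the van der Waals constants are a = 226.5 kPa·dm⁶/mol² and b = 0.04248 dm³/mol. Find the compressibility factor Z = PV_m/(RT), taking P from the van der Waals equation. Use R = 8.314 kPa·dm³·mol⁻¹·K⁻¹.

Z ≈ 0.9592

P = RT/(V_m − b) − a/V_m² = (8.314)(439.1)/(0.2019 − 0.04248) − 226.5/(0.2019)²
  = 3650.7/0.15942 − 5556.4 = 22900 − 5556.4 = 17344 kPa
Z = PV_m/(RT) = (17344)(0.2019)/((8.314)(439.1)) = 3501.8/3650.7 = 0.9592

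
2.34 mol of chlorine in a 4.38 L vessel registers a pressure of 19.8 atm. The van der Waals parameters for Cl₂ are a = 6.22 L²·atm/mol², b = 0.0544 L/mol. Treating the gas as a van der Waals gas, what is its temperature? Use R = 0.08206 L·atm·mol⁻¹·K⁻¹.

T ≈ 477.8 K

T = (P + a n²/V²)(V − nb)/(nR)
P + a n²/V² = 19.8 + (6.22)(2.34)²/(4.38)² = 21.575 atm
V − nb = 4.38 − (2.34)(0.0544) = 4.2527 L
T = (21.575)(4.2527)/((2.34)(0.08206)) = 477.8 K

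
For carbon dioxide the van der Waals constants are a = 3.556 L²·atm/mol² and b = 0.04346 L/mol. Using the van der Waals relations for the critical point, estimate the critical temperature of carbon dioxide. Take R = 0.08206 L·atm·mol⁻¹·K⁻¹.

T_c ≈ 295.4 K

For a van der Waals gas, T_c = 8a/(27Rb).
T_c = 8×3.556/(27×0.08206×0.04346) = 28.448/0.096291 = 295.4 K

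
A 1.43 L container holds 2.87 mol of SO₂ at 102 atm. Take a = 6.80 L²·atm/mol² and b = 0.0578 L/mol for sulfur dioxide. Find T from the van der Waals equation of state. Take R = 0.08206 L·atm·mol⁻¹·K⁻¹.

T ≈ 694.5 K

T = (P + a n²/V²)(V − nb)/(nR)
P + a n²/V² = 102 + (6.80)(2.87)²/(1.43)² = 129.39 atm
V − nb = 1.43 − (2.87)(0.0578) = 1.2641 L
T = (129.39)(1.2641)/((2.87)(0.08206)) = 694.5 K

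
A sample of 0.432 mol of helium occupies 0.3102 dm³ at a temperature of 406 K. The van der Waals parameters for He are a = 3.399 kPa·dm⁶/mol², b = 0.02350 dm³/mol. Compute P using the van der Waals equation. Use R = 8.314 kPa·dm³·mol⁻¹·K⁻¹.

P = nRT/(V − nb) − a n²/V²
nRT/(V − nb) = (0.432)(8.314)(406)/(0.3102 − 0.432×0.02350) = 1458.2/0.30005 = 4859.9 kPa
a n²/V² = (3.399)(0.432)²/(0.3102)² = 6.5923 kPa
P = 4859.9 − 6.5923 = 4853 kPa

P ≈ 4853 kPa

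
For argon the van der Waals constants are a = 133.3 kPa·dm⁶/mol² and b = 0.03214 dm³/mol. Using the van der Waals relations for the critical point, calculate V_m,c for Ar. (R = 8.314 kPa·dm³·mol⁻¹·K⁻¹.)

For a van der Waals gas, V_m,c = 3b.
V_m,c = 3×0.03214 = 0.09642 dm³/mol

V_m,c ≈ 0.09642 dm³/mol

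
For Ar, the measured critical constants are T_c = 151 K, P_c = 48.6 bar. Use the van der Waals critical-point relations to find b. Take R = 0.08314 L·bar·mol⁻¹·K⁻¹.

b ≈ 0.03229 L/mol

From T_c = 8a/(27Rb) and P_c = a/(27b²): b = R T_c/(8 P_c).
b = (0.08314)(151)/(8×48.6) = 12.554/388.80 = 0.03229 L/mol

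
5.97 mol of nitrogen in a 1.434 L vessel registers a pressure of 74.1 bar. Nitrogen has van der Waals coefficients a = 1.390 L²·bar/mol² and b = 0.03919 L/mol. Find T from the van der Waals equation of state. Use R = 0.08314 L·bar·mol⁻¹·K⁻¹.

T = (P + a n²/V²)(V − nb)/(nR)
P + a n²/V² = 74.1 + (1.390)(5.97)²/(1.434)² = 98.192 bar
V − nb = 1.434 − (5.97)(0.03919) = 1.2000 L
T = (98.192)(1.2000)/((5.97)(0.08314)) = 237.4 K

T ≈ 237.4 K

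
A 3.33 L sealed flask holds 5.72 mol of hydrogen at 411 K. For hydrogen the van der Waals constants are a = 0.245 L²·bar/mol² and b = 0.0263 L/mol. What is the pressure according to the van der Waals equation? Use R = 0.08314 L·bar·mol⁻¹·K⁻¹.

P ≈ 60.75 bar

P = nRT/(V − nb) − a n²/V²
nRT/(V − nb) = (5.72)(0.08314)(411)/(3.33 − 5.72×0.0263) = 195.46/3.1796 = 61.473 bar
a n²/V² = (0.245)(5.72)²/(3.33)² = 0.72289 bar
P = 61.473 − 0.72289 = 60.75 bar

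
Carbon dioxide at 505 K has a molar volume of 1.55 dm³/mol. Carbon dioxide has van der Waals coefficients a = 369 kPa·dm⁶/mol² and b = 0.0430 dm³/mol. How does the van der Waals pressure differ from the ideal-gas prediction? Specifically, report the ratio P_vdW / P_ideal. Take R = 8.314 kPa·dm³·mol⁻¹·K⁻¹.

P_vdW / P_ideal ≈ 0.9718

Ideal: P_ideal = RT/V_m = (8.314)(505)/1.55 = 2708.75 kPa
vdW: P = RT/(V_m − b) − a/V_m² = 4198.57/1.50700 − 369/2.40250 = 2786.05 − 153.590 = 2632.46 kPa
Ratio = 2632.46/2708.75 = 0.9718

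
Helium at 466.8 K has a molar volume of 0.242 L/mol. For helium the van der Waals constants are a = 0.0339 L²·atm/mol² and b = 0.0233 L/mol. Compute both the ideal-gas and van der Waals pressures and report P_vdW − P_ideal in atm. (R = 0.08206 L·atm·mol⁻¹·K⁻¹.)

Ideal: P_ideal = RT/V_m = (0.08206)(466.8)/0.242 = 158.288 atm
vdW: P = RT/(V_m − b) − a/V_m² = 38.3056/0.218700 − 0.0339/0.0585640 = 175.151 − 0.578854 = 174.572 atm
ΔP = 174.572 − 158.288 = 16.28 atm

ΔP ≈ 16.28 atm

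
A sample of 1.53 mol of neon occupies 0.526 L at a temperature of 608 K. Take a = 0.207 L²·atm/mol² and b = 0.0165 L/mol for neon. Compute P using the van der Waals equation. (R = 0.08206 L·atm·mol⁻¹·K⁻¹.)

P ≈ 150.7 atm

P = nRT/(V − nb) − a n²/V²
nRT/(V − nb) = (1.53)(0.08206)(608)/(0.526 − 1.53×0.0165) = 76.335/0.50076 = 152.44 atm
a n²/V² = (0.207)(1.53)²/(0.526)² = 1.7514 atm
P = 152.44 − 1.7514 = 150.7 atm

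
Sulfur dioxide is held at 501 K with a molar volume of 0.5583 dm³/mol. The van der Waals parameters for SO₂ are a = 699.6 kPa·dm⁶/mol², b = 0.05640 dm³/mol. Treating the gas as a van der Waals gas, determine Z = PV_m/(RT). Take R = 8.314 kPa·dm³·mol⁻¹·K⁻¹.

P = RT/(V_m − b) − a/V_m² = (8.314)(501)/(0.5583 − 0.05640) − 699.6/(0.5583)²
  = 4165.3/0.50190 − 2244.5 = 8299.1 − 2244.5 = 6054.6 kPa
Z = PV_m/(RT) = (6054.6)(0.5583)/((8.314)(501)) = 3380.3/4165.3 = 0.8115

Z ≈ 0.8115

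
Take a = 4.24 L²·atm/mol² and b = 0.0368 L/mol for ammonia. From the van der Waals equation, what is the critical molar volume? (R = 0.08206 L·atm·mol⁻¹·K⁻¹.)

V_m,c ≈ 0.1104 L/mol

For a van der Waals gas, V_m,c = 3b.
V_m,c = 3×0.0368 = 0.1104 L/mol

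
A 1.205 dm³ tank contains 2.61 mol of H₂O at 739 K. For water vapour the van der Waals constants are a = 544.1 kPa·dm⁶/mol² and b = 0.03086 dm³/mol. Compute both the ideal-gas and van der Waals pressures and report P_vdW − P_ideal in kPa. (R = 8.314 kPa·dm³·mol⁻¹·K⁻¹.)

Ideal: P_ideal = nRT/V = (2.61)(8.314)(739)/1.205 = 13307.9 kPa
vdW: P = nRT/(V − nb) − a n²/V² = 16036.0/1.12446 − 3706.46/1.45203 = 14261.1 − 2552.61 = 11708.5 kPa
ΔP = 11708.5 − 13307.9 = -1599 kPa

ΔP ≈ -1599 kPa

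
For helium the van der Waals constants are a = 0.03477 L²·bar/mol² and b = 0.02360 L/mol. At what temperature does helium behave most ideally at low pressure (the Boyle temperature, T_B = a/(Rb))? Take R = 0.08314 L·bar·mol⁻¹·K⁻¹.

For a van der Waals gas the second virial coefficient B₂ = b − a/(RT) vanishes at T_B = a/(Rb).
T_B = 0.03477/(0.08314×0.02360) = 0.03477/0.0019621 = 17.72 K

T_B ≈ 17.72 K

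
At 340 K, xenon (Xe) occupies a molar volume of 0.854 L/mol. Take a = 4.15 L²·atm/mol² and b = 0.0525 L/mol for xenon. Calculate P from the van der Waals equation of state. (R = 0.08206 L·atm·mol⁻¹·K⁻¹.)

P ≈ 29.12 atm

P = RT/(V_m − b) − a/V_m²
RT/(V_m − b) = (0.08206)(340)/(0.854 − 0.0525) = 27.900/0.80150 = 34.810 atm
a/V_m² = 4.15/(0.854)² = 5.6903 atm
P = 34.810 − 5.6903 = 29.12 atm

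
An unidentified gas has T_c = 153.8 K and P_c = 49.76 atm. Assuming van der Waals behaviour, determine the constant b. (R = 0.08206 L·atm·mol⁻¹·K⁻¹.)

From T_c = 8a/(27Rb) and P_c = a/(27b²): b = R T_c/(8 P_c).
b = (0.08206)(153.8)/(8×49.76) = 12.621/398.08 = 0.03170 L/mol

b ≈ 0.03170 L/mol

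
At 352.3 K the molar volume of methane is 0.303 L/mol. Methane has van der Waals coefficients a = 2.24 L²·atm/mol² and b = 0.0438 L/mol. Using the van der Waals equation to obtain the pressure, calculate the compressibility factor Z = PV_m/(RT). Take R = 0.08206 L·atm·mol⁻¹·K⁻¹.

Z ≈ 0.9133

P = RT/(V_m − b) − a/V_m² = (0.08206)(352.3)/(0.303 − 0.0438) − 2.24/(0.303)²
  = 28.910/0.25920 − 24.398 = 111.54 − 24.398 = 87.14 atm
Z = PV_m/(RT) = (87.14)(0.303)/((0.08206)(352.3)) = 26.403/28.910 = 0.9133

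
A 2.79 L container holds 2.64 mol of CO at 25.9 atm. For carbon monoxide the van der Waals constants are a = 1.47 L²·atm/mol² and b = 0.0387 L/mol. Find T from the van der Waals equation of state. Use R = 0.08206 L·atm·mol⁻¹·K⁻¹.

T ≈ 337.7 K

T = (P + a n²/V²)(V − nb)/(nR)
P + a n²/V² = 25.9 + (1.47)(2.64)²/(2.79)² = 27.216 atm
V − nb = 2.79 − (2.64)(0.0387) = 2.6878 L
T = (27.216)(2.6878)/((2.64)(0.08206)) = 337.7 K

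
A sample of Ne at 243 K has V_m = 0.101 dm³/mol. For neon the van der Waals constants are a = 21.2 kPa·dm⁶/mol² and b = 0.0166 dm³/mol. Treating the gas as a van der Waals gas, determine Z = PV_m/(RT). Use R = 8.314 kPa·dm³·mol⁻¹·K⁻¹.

P = RT/(V_m − b) − a/V_m² = (8.314)(243)/(0.101 − 0.0166) − 21.2/(0.101)²
  = 2020.3/0.084400 − 2078.2 = 23937 − 2078.2 = 21859 kPa
Z = PV_m/(RT) = (21859)(0.101)/((8.314)(243)) = 2207.8/2020.3 = 1.093

Z ≈ 1.093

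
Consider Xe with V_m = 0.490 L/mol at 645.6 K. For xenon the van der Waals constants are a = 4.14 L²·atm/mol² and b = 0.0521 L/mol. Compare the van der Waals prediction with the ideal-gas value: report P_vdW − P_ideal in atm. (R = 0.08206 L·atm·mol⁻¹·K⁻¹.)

Ideal: P_ideal = RT/V_m = (0.08206)(645.6)/0.490 = 108.118 atm
vdW: P = RT/(V_m − b) − a/V_m² = 52.9779/0.437900 − 4.14/0.240100 = 120.982 − 17.2428 = 103.739 atm
ΔP = 103.739 − 108.118 = -4.38 atm

ΔP ≈ -4.38 atm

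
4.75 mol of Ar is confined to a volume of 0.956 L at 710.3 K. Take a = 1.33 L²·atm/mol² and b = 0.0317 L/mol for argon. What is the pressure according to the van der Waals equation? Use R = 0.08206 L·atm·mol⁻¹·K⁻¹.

P ≈ 310.9 atm

P = nRT/(V − nb) − a n²/V²
nRT/(V − nb) = (4.75)(0.08206)(710.3)/(0.956 − 4.75×0.0317) = 276.86/0.80543 = 343.74 atm
a n²/V² = (1.33)(4.75)²/(0.956)² = 32.834 atm
P = 343.74 − 32.834 = 310.9 atm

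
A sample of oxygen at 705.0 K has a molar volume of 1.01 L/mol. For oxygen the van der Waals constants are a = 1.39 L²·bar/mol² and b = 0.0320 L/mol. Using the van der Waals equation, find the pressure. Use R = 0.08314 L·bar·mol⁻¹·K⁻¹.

P ≈ 58.57 bar

P = RT/(V_m − b) − a/V_m²
RT/(V_m − b) = (0.08314)(705.0)/(1.01 − 0.0320) = 58.614/0.97800 = 59.933 bar
a/V_m² = 1.39/(1.01)² = 1.3626 bar
P = 59.933 − 1.3626 = 58.57 bar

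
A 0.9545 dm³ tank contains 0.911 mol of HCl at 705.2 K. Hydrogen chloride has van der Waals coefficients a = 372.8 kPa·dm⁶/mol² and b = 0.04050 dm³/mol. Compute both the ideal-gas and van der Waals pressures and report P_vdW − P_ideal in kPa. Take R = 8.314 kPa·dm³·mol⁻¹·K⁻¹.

Ideal: P_ideal = nRT/V = (0.911)(8.314)(705.2)/0.9545 = 5595.83 kPa
vdW: P = nRT/(V − nb) − a n²/V² = 5341.22/0.917605 − 309.395/0.911070 = 5820.83 − 339.595 = 5481.24 kPa
ΔP = 5481.24 − 5595.83 = -114.6 kPa

ΔP ≈ -114.6 kPa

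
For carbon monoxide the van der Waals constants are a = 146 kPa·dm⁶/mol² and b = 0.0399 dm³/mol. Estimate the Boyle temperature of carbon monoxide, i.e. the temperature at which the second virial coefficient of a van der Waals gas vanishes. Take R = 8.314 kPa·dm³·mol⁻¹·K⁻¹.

For a van der Waals gas the second virial coefficient B₂ = b − a/(RT) vanishes at T_B = a/(Rb).
T_B = 146/(8.314×0.0399) = 146/0.33173 = 440.1 K

T_B ≈ 440.1 K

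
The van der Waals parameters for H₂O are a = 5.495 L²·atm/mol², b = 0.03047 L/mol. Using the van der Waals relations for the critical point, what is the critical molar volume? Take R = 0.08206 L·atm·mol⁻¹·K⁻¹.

V_m,c ≈ 0.09141 L/mol

For a van der Waals gas, V_m,c = 3b.
V_m,c = 3×0.03047 = 0.09141 L/mol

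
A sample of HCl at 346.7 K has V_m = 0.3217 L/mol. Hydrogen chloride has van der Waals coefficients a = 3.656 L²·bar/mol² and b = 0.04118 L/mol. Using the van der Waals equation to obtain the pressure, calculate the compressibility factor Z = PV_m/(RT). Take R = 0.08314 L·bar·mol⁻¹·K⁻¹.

Z ≈ 0.7525

P = RT/(V_m − b) − a/V_m² = (0.08314)(346.7)/(0.3217 − 0.04118) − 3.656/(0.3217)²
  = 28.825/0.28052 − 35.327 = 102.76 − 35.327 = 67.43 bar
Z = PV_m/(RT) = (67.43)(0.3217)/((0.08314)(346.7)) = 21.692/28.825 = 0.7525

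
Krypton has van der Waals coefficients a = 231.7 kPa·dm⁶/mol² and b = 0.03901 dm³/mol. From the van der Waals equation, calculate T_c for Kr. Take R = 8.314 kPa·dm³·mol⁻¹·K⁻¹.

T_c ≈ 211.7 K

For a van der Waals gas, T_c = 8a/(27Rb).
T_c = 8×231.7/(27×8.314×0.03901) = 1853.6/8.7569 = 211.7 K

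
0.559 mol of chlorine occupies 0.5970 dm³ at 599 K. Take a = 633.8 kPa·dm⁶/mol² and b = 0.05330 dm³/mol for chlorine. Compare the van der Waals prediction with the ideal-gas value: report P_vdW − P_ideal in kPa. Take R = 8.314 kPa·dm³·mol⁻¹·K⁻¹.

ΔP ≈ -310.7 kPa

Ideal: P_ideal = nRT/V = (0.559)(8.314)(599)/0.5970 = 4663.10 kPa
vdW: P = nRT/(V − nb) − a n²/V² = 2783.87/0.567205 − 198.050/0.356409 = 4908.05 − 555.682 = 4352.37 kPa
ΔP = 4352.37 − 4663.10 = -310.7 kPa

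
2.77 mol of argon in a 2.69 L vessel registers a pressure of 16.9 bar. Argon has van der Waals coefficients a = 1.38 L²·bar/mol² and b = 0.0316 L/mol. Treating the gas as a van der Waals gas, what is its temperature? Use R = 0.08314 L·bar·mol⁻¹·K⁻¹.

T ≈ 207.5 K

T = (P + a n²/V²)(V − nb)/(nR)
P + a n²/V² = 16.9 + (1.38)(2.77)²/(2.69)² = 18.363 bar
V − nb = 2.69 − (2.77)(0.0316) = 2.6025 L
T = (18.363)(2.6025)/((2.77)(0.08314)) = 207.5 K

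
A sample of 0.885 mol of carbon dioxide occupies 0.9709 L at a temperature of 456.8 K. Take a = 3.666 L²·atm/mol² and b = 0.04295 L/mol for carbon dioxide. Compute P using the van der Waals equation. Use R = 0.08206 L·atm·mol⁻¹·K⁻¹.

P ≈ 32.51 atm

P = nRT/(V − nb) − a n²/V²
nRT/(V − nb) = (0.885)(0.08206)(456.8)/(0.9709 − 0.885×0.04295) = 33.174/0.93289 = 35.560 atm
a n²/V² = (3.666)(0.885)²/(0.9709)² = 3.0460 atm
P = 35.560 − 3.0460 = 32.51 atm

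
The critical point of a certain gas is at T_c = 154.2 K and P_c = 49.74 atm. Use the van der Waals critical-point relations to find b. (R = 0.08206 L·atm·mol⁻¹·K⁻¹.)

From T_c = 8a/(27Rb) and P_c = a/(27b²): b = R T_c/(8 P_c).
b = (0.08206)(154.2)/(8×49.74) = 12.654/397.92 = 0.03180 L/mol

b ≈ 0.03180 L/mol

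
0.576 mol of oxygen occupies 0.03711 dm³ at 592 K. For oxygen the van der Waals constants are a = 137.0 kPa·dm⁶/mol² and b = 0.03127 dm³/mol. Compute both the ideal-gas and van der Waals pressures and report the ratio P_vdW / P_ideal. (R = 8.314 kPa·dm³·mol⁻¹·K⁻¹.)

P_vdW / P_ideal ≈ 1.511

Ideal: P_ideal = nRT/V = (0.576)(8.314)(592)/0.03711 = 76394.7 kPa
vdW: P = nRT/(V − nb) − a n²/V² = 2835.01/0.0190985 − 45.4533/0.00137715 = 148442 − 33005.3 = 115437 kPa
Ratio = 115437/76394.7 = 1.511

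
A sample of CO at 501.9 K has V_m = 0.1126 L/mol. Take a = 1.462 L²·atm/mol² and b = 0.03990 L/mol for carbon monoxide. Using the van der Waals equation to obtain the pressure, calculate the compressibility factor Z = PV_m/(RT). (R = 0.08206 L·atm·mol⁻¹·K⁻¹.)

P = RT/(V_m − b) − a/V_m² = (0.08206)(501.9)/(0.1126 − 0.03990) − 1.462/(0.1126)²
  = 41.186/0.072700 − 115.31 = 566.52 − 115.31 = 451.21 atm
Z = PV_m/(RT) = (451.21)(0.1126)/((0.08206)(501.9)) = 50.806/41.186 = 1.234

Z ≈ 1.234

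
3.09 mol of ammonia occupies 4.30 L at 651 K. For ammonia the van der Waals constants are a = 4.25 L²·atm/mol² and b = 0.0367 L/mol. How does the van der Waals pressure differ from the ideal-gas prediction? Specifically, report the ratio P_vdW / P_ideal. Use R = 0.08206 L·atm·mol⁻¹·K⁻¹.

P_vdW / P_ideal ≈ 0.9699

Ideal: P_ideal = nRT/V = (3.09)(0.08206)(651)/4.30 = 38.3886 atm
vdW: P = nRT/(V − nb) − a n²/V² = 165.071/4.18660 − 40.5794/18.4900 = 39.4284 − 2.19467 = 37.2337 atm
Ratio = 37.2337/38.3886 = 0.9699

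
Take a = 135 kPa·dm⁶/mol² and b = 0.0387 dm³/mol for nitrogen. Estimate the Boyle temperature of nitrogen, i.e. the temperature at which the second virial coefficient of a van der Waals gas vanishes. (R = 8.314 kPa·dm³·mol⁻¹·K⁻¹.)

T_B ≈ 419.6 K

For a van der Waals gas the second virial coefficient B₂ = b − a/(RT) vanishes at T_B = a/(Rb).
T_B = 135/(8.314×0.0387) = 135/0.32175 = 419.6 K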